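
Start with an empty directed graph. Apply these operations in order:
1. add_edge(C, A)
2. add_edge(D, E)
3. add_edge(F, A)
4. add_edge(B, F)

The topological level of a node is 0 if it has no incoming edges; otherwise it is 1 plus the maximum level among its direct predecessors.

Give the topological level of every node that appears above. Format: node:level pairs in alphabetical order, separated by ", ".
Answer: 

Answer: A:2, B:0, C:0, D:0, E:1, F:1

Derivation:
Op 1: add_edge(C, A). Edges now: 1
Op 2: add_edge(D, E). Edges now: 2
Op 3: add_edge(F, A). Edges now: 3
Op 4: add_edge(B, F). Edges now: 4
Compute levels (Kahn BFS):
  sources (in-degree 0): B, C, D
  process B: level=0
    B->F: in-degree(F)=0, level(F)=1, enqueue
  process C: level=0
    C->A: in-degree(A)=1, level(A)>=1
  process D: level=0
    D->E: in-degree(E)=0, level(E)=1, enqueue
  process F: level=1
    F->A: in-degree(A)=0, level(A)=2, enqueue
  process E: level=1
  process A: level=2
All levels: A:2, B:0, C:0, D:0, E:1, F:1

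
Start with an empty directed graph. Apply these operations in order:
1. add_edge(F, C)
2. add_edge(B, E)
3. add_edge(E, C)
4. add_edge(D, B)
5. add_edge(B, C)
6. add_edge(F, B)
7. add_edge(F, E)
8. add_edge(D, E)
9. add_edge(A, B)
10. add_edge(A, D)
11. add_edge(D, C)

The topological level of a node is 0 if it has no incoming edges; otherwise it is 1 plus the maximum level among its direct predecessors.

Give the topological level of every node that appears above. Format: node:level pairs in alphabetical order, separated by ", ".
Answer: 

Answer: A:0, B:2, C:4, D:1, E:3, F:0

Derivation:
Op 1: add_edge(F, C). Edges now: 1
Op 2: add_edge(B, E). Edges now: 2
Op 3: add_edge(E, C). Edges now: 3
Op 4: add_edge(D, B). Edges now: 4
Op 5: add_edge(B, C). Edges now: 5
Op 6: add_edge(F, B). Edges now: 6
Op 7: add_edge(F, E). Edges now: 7
Op 8: add_edge(D, E). Edges now: 8
Op 9: add_edge(A, B). Edges now: 9
Op 10: add_edge(A, D). Edges now: 10
Op 11: add_edge(D, C). Edges now: 11
Compute levels (Kahn BFS):
  sources (in-degree 0): A, F
  process A: level=0
    A->B: in-degree(B)=2, level(B)>=1
    A->D: in-degree(D)=0, level(D)=1, enqueue
  process F: level=0
    F->B: in-degree(B)=1, level(B)>=1
    F->C: in-degree(C)=3, level(C)>=1
    F->E: in-degree(E)=2, level(E)>=1
  process D: level=1
    D->B: in-degree(B)=0, level(B)=2, enqueue
    D->C: in-degree(C)=2, level(C)>=2
    D->E: in-degree(E)=1, level(E)>=2
  process B: level=2
    B->C: in-degree(C)=1, level(C)>=3
    B->E: in-degree(E)=0, level(E)=3, enqueue
  process E: level=3
    E->C: in-degree(C)=0, level(C)=4, enqueue
  process C: level=4
All levels: A:0, B:2, C:4, D:1, E:3, F:0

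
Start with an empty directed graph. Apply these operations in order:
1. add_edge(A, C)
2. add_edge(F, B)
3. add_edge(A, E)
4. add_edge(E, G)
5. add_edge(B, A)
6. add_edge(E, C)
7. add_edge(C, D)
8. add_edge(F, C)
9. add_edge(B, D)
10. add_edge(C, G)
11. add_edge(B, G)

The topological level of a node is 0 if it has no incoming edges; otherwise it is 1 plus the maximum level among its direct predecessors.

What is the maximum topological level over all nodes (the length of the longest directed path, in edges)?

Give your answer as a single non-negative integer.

Answer: 5

Derivation:
Op 1: add_edge(A, C). Edges now: 1
Op 2: add_edge(F, B). Edges now: 2
Op 3: add_edge(A, E). Edges now: 3
Op 4: add_edge(E, G). Edges now: 4
Op 5: add_edge(B, A). Edges now: 5
Op 6: add_edge(E, C). Edges now: 6
Op 7: add_edge(C, D). Edges now: 7
Op 8: add_edge(F, C). Edges now: 8
Op 9: add_edge(B, D). Edges now: 9
Op 10: add_edge(C, G). Edges now: 10
Op 11: add_edge(B, G). Edges now: 11
Compute levels (Kahn BFS):
  sources (in-degree 0): F
  process F: level=0
    F->B: in-degree(B)=0, level(B)=1, enqueue
    F->C: in-degree(C)=2, level(C)>=1
  process B: level=1
    B->A: in-degree(A)=0, level(A)=2, enqueue
    B->D: in-degree(D)=1, level(D)>=2
    B->G: in-degree(G)=2, level(G)>=2
  process A: level=2
    A->C: in-degree(C)=1, level(C)>=3
    A->E: in-degree(E)=0, level(E)=3, enqueue
  process E: level=3
    E->C: in-degree(C)=0, level(C)=4, enqueue
    E->G: in-degree(G)=1, level(G)>=4
  process C: level=4
    C->D: in-degree(D)=0, level(D)=5, enqueue
    C->G: in-degree(G)=0, level(G)=5, enqueue
  process D: level=5
  process G: level=5
All levels: A:2, B:1, C:4, D:5, E:3, F:0, G:5
max level = 5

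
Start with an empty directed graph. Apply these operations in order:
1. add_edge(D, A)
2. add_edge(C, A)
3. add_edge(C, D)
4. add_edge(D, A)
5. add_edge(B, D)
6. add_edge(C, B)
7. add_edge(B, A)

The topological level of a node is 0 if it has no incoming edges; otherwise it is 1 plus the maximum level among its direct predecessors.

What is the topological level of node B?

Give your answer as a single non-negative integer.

Answer: 1

Derivation:
Op 1: add_edge(D, A). Edges now: 1
Op 2: add_edge(C, A). Edges now: 2
Op 3: add_edge(C, D). Edges now: 3
Op 4: add_edge(D, A) (duplicate, no change). Edges now: 3
Op 5: add_edge(B, D). Edges now: 4
Op 6: add_edge(C, B). Edges now: 5
Op 7: add_edge(B, A). Edges now: 6
Compute levels (Kahn BFS):
  sources (in-degree 0): C
  process C: level=0
    C->A: in-degree(A)=2, level(A)>=1
    C->B: in-degree(B)=0, level(B)=1, enqueue
    C->D: in-degree(D)=1, level(D)>=1
  process B: level=1
    B->A: in-degree(A)=1, level(A)>=2
    B->D: in-degree(D)=0, level(D)=2, enqueue
  process D: level=2
    D->A: in-degree(A)=0, level(A)=3, enqueue
  process A: level=3
All levels: A:3, B:1, C:0, D:2
level(B) = 1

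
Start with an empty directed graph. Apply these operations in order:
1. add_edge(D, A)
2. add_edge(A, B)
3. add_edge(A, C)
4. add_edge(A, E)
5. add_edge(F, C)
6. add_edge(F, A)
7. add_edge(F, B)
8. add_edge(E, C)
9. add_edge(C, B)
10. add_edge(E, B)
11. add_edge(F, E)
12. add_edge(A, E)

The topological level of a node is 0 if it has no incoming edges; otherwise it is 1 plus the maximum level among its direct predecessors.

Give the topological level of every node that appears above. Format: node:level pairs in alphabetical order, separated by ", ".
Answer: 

Answer: A:1, B:4, C:3, D:0, E:2, F:0

Derivation:
Op 1: add_edge(D, A). Edges now: 1
Op 2: add_edge(A, B). Edges now: 2
Op 3: add_edge(A, C). Edges now: 3
Op 4: add_edge(A, E). Edges now: 4
Op 5: add_edge(F, C). Edges now: 5
Op 6: add_edge(F, A). Edges now: 6
Op 7: add_edge(F, B). Edges now: 7
Op 8: add_edge(E, C). Edges now: 8
Op 9: add_edge(C, B). Edges now: 9
Op 10: add_edge(E, B). Edges now: 10
Op 11: add_edge(F, E). Edges now: 11
Op 12: add_edge(A, E) (duplicate, no change). Edges now: 11
Compute levels (Kahn BFS):
  sources (in-degree 0): D, F
  process D: level=0
    D->A: in-degree(A)=1, level(A)>=1
  process F: level=0
    F->A: in-degree(A)=0, level(A)=1, enqueue
    F->B: in-degree(B)=3, level(B)>=1
    F->C: in-degree(C)=2, level(C)>=1
    F->E: in-degree(E)=1, level(E)>=1
  process A: level=1
    A->B: in-degree(B)=2, level(B)>=2
    A->C: in-degree(C)=1, level(C)>=2
    A->E: in-degree(E)=0, level(E)=2, enqueue
  process E: level=2
    E->B: in-degree(B)=1, level(B)>=3
    E->C: in-degree(C)=0, level(C)=3, enqueue
  process C: level=3
    C->B: in-degree(B)=0, level(B)=4, enqueue
  process B: level=4
All levels: A:1, B:4, C:3, D:0, E:2, F:0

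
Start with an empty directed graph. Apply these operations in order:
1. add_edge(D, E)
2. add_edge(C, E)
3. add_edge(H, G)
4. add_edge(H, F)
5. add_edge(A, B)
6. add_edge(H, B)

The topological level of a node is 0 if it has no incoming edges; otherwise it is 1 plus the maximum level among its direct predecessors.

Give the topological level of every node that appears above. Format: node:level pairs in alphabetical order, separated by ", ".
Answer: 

Answer: A:0, B:1, C:0, D:0, E:1, F:1, G:1, H:0

Derivation:
Op 1: add_edge(D, E). Edges now: 1
Op 2: add_edge(C, E). Edges now: 2
Op 3: add_edge(H, G). Edges now: 3
Op 4: add_edge(H, F). Edges now: 4
Op 5: add_edge(A, B). Edges now: 5
Op 6: add_edge(H, B). Edges now: 6
Compute levels (Kahn BFS):
  sources (in-degree 0): A, C, D, H
  process A: level=0
    A->B: in-degree(B)=1, level(B)>=1
  process C: level=0
    C->E: in-degree(E)=1, level(E)>=1
  process D: level=0
    D->E: in-degree(E)=0, level(E)=1, enqueue
  process H: level=0
    H->B: in-degree(B)=0, level(B)=1, enqueue
    H->F: in-degree(F)=0, level(F)=1, enqueue
    H->G: in-degree(G)=0, level(G)=1, enqueue
  process E: level=1
  process B: level=1
  process F: level=1
  process G: level=1
All levels: A:0, B:1, C:0, D:0, E:1, F:1, G:1, H:0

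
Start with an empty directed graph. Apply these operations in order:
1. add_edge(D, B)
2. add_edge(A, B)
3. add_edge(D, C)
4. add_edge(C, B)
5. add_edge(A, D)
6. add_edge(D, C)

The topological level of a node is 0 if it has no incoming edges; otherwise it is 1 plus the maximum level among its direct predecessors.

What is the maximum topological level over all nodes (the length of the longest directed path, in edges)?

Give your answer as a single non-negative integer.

Op 1: add_edge(D, B). Edges now: 1
Op 2: add_edge(A, B). Edges now: 2
Op 3: add_edge(D, C). Edges now: 3
Op 4: add_edge(C, B). Edges now: 4
Op 5: add_edge(A, D). Edges now: 5
Op 6: add_edge(D, C) (duplicate, no change). Edges now: 5
Compute levels (Kahn BFS):
  sources (in-degree 0): A
  process A: level=0
    A->B: in-degree(B)=2, level(B)>=1
    A->D: in-degree(D)=0, level(D)=1, enqueue
  process D: level=1
    D->B: in-degree(B)=1, level(B)>=2
    D->C: in-degree(C)=0, level(C)=2, enqueue
  process C: level=2
    C->B: in-degree(B)=0, level(B)=3, enqueue
  process B: level=3
All levels: A:0, B:3, C:2, D:1
max level = 3

Answer: 3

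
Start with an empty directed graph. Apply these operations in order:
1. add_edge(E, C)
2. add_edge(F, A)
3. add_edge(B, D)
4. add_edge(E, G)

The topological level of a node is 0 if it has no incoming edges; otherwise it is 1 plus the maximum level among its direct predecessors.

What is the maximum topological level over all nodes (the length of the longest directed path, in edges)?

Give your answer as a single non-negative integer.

Op 1: add_edge(E, C). Edges now: 1
Op 2: add_edge(F, A). Edges now: 2
Op 3: add_edge(B, D). Edges now: 3
Op 4: add_edge(E, G). Edges now: 4
Compute levels (Kahn BFS):
  sources (in-degree 0): B, E, F
  process B: level=0
    B->D: in-degree(D)=0, level(D)=1, enqueue
  process E: level=0
    E->C: in-degree(C)=0, level(C)=1, enqueue
    E->G: in-degree(G)=0, level(G)=1, enqueue
  process F: level=0
    F->A: in-degree(A)=0, level(A)=1, enqueue
  process D: level=1
  process C: level=1
  process G: level=1
  process A: level=1
All levels: A:1, B:0, C:1, D:1, E:0, F:0, G:1
max level = 1

Answer: 1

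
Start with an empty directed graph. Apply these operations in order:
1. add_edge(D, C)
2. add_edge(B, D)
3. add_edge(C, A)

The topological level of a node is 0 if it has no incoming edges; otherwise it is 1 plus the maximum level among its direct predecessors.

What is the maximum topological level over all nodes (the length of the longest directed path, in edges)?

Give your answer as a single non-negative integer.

Op 1: add_edge(D, C). Edges now: 1
Op 2: add_edge(B, D). Edges now: 2
Op 3: add_edge(C, A). Edges now: 3
Compute levels (Kahn BFS):
  sources (in-degree 0): B
  process B: level=0
    B->D: in-degree(D)=0, level(D)=1, enqueue
  process D: level=1
    D->C: in-degree(C)=0, level(C)=2, enqueue
  process C: level=2
    C->A: in-degree(A)=0, level(A)=3, enqueue
  process A: level=3
All levels: A:3, B:0, C:2, D:1
max level = 3

Answer: 3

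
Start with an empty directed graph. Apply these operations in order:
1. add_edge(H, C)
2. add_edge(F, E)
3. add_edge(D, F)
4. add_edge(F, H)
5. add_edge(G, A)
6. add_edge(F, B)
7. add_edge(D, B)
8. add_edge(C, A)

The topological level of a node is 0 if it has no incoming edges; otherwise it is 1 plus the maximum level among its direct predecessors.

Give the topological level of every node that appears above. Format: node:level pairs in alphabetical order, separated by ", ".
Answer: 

Op 1: add_edge(H, C). Edges now: 1
Op 2: add_edge(F, E). Edges now: 2
Op 3: add_edge(D, F). Edges now: 3
Op 4: add_edge(F, H). Edges now: 4
Op 5: add_edge(G, A). Edges now: 5
Op 6: add_edge(F, B). Edges now: 6
Op 7: add_edge(D, B). Edges now: 7
Op 8: add_edge(C, A). Edges now: 8
Compute levels (Kahn BFS):
  sources (in-degree 0): D, G
  process D: level=0
    D->B: in-degree(B)=1, level(B)>=1
    D->F: in-degree(F)=0, level(F)=1, enqueue
  process G: level=0
    G->A: in-degree(A)=1, level(A)>=1
  process F: level=1
    F->B: in-degree(B)=0, level(B)=2, enqueue
    F->E: in-degree(E)=0, level(E)=2, enqueue
    F->H: in-degree(H)=0, level(H)=2, enqueue
  process B: level=2
  process E: level=2
  process H: level=2
    H->C: in-degree(C)=0, level(C)=3, enqueue
  process C: level=3
    C->A: in-degree(A)=0, level(A)=4, enqueue
  process A: level=4
All levels: A:4, B:2, C:3, D:0, E:2, F:1, G:0, H:2

Answer: A:4, B:2, C:3, D:0, E:2, F:1, G:0, H:2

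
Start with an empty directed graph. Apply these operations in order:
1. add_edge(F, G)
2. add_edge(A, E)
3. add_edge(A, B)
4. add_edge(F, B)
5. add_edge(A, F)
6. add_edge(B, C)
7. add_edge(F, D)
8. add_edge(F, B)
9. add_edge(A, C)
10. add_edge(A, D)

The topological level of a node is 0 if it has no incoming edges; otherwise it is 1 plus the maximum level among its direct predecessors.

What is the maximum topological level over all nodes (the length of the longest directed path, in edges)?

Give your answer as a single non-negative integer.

Answer: 3

Derivation:
Op 1: add_edge(F, G). Edges now: 1
Op 2: add_edge(A, E). Edges now: 2
Op 3: add_edge(A, B). Edges now: 3
Op 4: add_edge(F, B). Edges now: 4
Op 5: add_edge(A, F). Edges now: 5
Op 6: add_edge(B, C). Edges now: 6
Op 7: add_edge(F, D). Edges now: 7
Op 8: add_edge(F, B) (duplicate, no change). Edges now: 7
Op 9: add_edge(A, C). Edges now: 8
Op 10: add_edge(A, D). Edges now: 9
Compute levels (Kahn BFS):
  sources (in-degree 0): A
  process A: level=0
    A->B: in-degree(B)=1, level(B)>=1
    A->C: in-degree(C)=1, level(C)>=1
    A->D: in-degree(D)=1, level(D)>=1
    A->E: in-degree(E)=0, level(E)=1, enqueue
    A->F: in-degree(F)=0, level(F)=1, enqueue
  process E: level=1
  process F: level=1
    F->B: in-degree(B)=0, level(B)=2, enqueue
    F->D: in-degree(D)=0, level(D)=2, enqueue
    F->G: in-degree(G)=0, level(G)=2, enqueue
  process B: level=2
    B->C: in-degree(C)=0, level(C)=3, enqueue
  process D: level=2
  process G: level=2
  process C: level=3
All levels: A:0, B:2, C:3, D:2, E:1, F:1, G:2
max level = 3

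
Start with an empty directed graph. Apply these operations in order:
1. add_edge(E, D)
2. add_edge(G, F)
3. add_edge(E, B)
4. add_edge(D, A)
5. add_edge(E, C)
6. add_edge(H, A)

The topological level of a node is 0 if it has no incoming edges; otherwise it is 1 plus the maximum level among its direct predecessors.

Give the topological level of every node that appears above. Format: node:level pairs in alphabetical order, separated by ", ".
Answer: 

Answer: A:2, B:1, C:1, D:1, E:0, F:1, G:0, H:0

Derivation:
Op 1: add_edge(E, D). Edges now: 1
Op 2: add_edge(G, F). Edges now: 2
Op 3: add_edge(E, B). Edges now: 3
Op 4: add_edge(D, A). Edges now: 4
Op 5: add_edge(E, C). Edges now: 5
Op 6: add_edge(H, A). Edges now: 6
Compute levels (Kahn BFS):
  sources (in-degree 0): E, G, H
  process E: level=0
    E->B: in-degree(B)=0, level(B)=1, enqueue
    E->C: in-degree(C)=0, level(C)=1, enqueue
    E->D: in-degree(D)=0, level(D)=1, enqueue
  process G: level=0
    G->F: in-degree(F)=0, level(F)=1, enqueue
  process H: level=0
    H->A: in-degree(A)=1, level(A)>=1
  process B: level=1
  process C: level=1
  process D: level=1
    D->A: in-degree(A)=0, level(A)=2, enqueue
  process F: level=1
  process A: level=2
All levels: A:2, B:1, C:1, D:1, E:0, F:1, G:0, H:0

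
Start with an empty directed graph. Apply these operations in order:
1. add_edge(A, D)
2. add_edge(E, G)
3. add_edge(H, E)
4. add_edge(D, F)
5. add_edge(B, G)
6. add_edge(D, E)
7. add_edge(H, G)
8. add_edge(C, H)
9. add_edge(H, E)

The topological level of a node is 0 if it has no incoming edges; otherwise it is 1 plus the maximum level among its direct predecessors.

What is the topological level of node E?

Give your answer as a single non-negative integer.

Answer: 2

Derivation:
Op 1: add_edge(A, D). Edges now: 1
Op 2: add_edge(E, G). Edges now: 2
Op 3: add_edge(H, E). Edges now: 3
Op 4: add_edge(D, F). Edges now: 4
Op 5: add_edge(B, G). Edges now: 5
Op 6: add_edge(D, E). Edges now: 6
Op 7: add_edge(H, G). Edges now: 7
Op 8: add_edge(C, H). Edges now: 8
Op 9: add_edge(H, E) (duplicate, no change). Edges now: 8
Compute levels (Kahn BFS):
  sources (in-degree 0): A, B, C
  process A: level=0
    A->D: in-degree(D)=0, level(D)=1, enqueue
  process B: level=0
    B->G: in-degree(G)=2, level(G)>=1
  process C: level=0
    C->H: in-degree(H)=0, level(H)=1, enqueue
  process D: level=1
    D->E: in-degree(E)=1, level(E)>=2
    D->F: in-degree(F)=0, level(F)=2, enqueue
  process H: level=1
    H->E: in-degree(E)=0, level(E)=2, enqueue
    H->G: in-degree(G)=1, level(G)>=2
  process F: level=2
  process E: level=2
    E->G: in-degree(G)=0, level(G)=3, enqueue
  process G: level=3
All levels: A:0, B:0, C:0, D:1, E:2, F:2, G:3, H:1
level(E) = 2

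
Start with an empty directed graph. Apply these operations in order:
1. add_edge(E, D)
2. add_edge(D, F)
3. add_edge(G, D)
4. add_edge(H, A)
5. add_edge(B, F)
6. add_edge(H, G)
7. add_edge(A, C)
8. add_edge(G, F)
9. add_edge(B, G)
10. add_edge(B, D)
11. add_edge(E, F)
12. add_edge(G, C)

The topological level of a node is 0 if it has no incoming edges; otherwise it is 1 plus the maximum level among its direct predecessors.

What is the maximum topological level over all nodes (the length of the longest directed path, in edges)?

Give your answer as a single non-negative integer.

Op 1: add_edge(E, D). Edges now: 1
Op 2: add_edge(D, F). Edges now: 2
Op 3: add_edge(G, D). Edges now: 3
Op 4: add_edge(H, A). Edges now: 4
Op 5: add_edge(B, F). Edges now: 5
Op 6: add_edge(H, G). Edges now: 6
Op 7: add_edge(A, C). Edges now: 7
Op 8: add_edge(G, F). Edges now: 8
Op 9: add_edge(B, G). Edges now: 9
Op 10: add_edge(B, D). Edges now: 10
Op 11: add_edge(E, F). Edges now: 11
Op 12: add_edge(G, C). Edges now: 12
Compute levels (Kahn BFS):
  sources (in-degree 0): B, E, H
  process B: level=0
    B->D: in-degree(D)=2, level(D)>=1
    B->F: in-degree(F)=3, level(F)>=1
    B->G: in-degree(G)=1, level(G)>=1
  process E: level=0
    E->D: in-degree(D)=1, level(D)>=1
    E->F: in-degree(F)=2, level(F)>=1
  process H: level=0
    H->A: in-degree(A)=0, level(A)=1, enqueue
    H->G: in-degree(G)=0, level(G)=1, enqueue
  process A: level=1
    A->C: in-degree(C)=1, level(C)>=2
  process G: level=1
    G->C: in-degree(C)=0, level(C)=2, enqueue
    G->D: in-degree(D)=0, level(D)=2, enqueue
    G->F: in-degree(F)=1, level(F)>=2
  process C: level=2
  process D: level=2
    D->F: in-degree(F)=0, level(F)=3, enqueue
  process F: level=3
All levels: A:1, B:0, C:2, D:2, E:0, F:3, G:1, H:0
max level = 3

Answer: 3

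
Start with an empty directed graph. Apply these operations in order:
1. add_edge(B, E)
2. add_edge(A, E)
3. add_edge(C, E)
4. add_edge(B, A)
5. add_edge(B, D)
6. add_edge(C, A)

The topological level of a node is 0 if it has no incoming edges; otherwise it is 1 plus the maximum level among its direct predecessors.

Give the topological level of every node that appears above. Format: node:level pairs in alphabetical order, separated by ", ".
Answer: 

Answer: A:1, B:0, C:0, D:1, E:2

Derivation:
Op 1: add_edge(B, E). Edges now: 1
Op 2: add_edge(A, E). Edges now: 2
Op 3: add_edge(C, E). Edges now: 3
Op 4: add_edge(B, A). Edges now: 4
Op 5: add_edge(B, D). Edges now: 5
Op 6: add_edge(C, A). Edges now: 6
Compute levels (Kahn BFS):
  sources (in-degree 0): B, C
  process B: level=0
    B->A: in-degree(A)=1, level(A)>=1
    B->D: in-degree(D)=0, level(D)=1, enqueue
    B->E: in-degree(E)=2, level(E)>=1
  process C: level=0
    C->A: in-degree(A)=0, level(A)=1, enqueue
    C->E: in-degree(E)=1, level(E)>=1
  process D: level=1
  process A: level=1
    A->E: in-degree(E)=0, level(E)=2, enqueue
  process E: level=2
All levels: A:1, B:0, C:0, D:1, E:2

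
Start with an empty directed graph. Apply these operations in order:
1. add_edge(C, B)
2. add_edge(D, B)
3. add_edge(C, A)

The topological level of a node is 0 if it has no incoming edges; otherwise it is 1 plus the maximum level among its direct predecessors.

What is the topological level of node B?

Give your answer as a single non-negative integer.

Answer: 1

Derivation:
Op 1: add_edge(C, B). Edges now: 1
Op 2: add_edge(D, B). Edges now: 2
Op 3: add_edge(C, A). Edges now: 3
Compute levels (Kahn BFS):
  sources (in-degree 0): C, D
  process C: level=0
    C->A: in-degree(A)=0, level(A)=1, enqueue
    C->B: in-degree(B)=1, level(B)>=1
  process D: level=0
    D->B: in-degree(B)=0, level(B)=1, enqueue
  process A: level=1
  process B: level=1
All levels: A:1, B:1, C:0, D:0
level(B) = 1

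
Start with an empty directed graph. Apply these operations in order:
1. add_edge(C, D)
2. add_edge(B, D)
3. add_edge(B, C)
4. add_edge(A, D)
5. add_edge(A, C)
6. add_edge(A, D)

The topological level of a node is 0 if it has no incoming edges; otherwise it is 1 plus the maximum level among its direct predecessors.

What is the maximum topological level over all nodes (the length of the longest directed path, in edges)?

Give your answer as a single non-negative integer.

Answer: 2

Derivation:
Op 1: add_edge(C, D). Edges now: 1
Op 2: add_edge(B, D). Edges now: 2
Op 3: add_edge(B, C). Edges now: 3
Op 4: add_edge(A, D). Edges now: 4
Op 5: add_edge(A, C). Edges now: 5
Op 6: add_edge(A, D) (duplicate, no change). Edges now: 5
Compute levels (Kahn BFS):
  sources (in-degree 0): A, B
  process A: level=0
    A->C: in-degree(C)=1, level(C)>=1
    A->D: in-degree(D)=2, level(D)>=1
  process B: level=0
    B->C: in-degree(C)=0, level(C)=1, enqueue
    B->D: in-degree(D)=1, level(D)>=1
  process C: level=1
    C->D: in-degree(D)=0, level(D)=2, enqueue
  process D: level=2
All levels: A:0, B:0, C:1, D:2
max level = 2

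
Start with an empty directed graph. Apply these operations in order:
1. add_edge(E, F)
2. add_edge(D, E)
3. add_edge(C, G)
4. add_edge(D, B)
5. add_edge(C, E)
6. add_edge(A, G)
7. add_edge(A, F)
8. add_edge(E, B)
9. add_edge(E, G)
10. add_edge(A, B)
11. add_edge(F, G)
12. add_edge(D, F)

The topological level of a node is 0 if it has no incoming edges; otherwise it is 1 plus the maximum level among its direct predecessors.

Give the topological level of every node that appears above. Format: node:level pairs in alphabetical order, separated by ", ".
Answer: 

Answer: A:0, B:2, C:0, D:0, E:1, F:2, G:3

Derivation:
Op 1: add_edge(E, F). Edges now: 1
Op 2: add_edge(D, E). Edges now: 2
Op 3: add_edge(C, G). Edges now: 3
Op 4: add_edge(D, B). Edges now: 4
Op 5: add_edge(C, E). Edges now: 5
Op 6: add_edge(A, G). Edges now: 6
Op 7: add_edge(A, F). Edges now: 7
Op 8: add_edge(E, B). Edges now: 8
Op 9: add_edge(E, G). Edges now: 9
Op 10: add_edge(A, B). Edges now: 10
Op 11: add_edge(F, G). Edges now: 11
Op 12: add_edge(D, F). Edges now: 12
Compute levels (Kahn BFS):
  sources (in-degree 0): A, C, D
  process A: level=0
    A->B: in-degree(B)=2, level(B)>=1
    A->F: in-degree(F)=2, level(F)>=1
    A->G: in-degree(G)=3, level(G)>=1
  process C: level=0
    C->E: in-degree(E)=1, level(E)>=1
    C->G: in-degree(G)=2, level(G)>=1
  process D: level=0
    D->B: in-degree(B)=1, level(B)>=1
    D->E: in-degree(E)=0, level(E)=1, enqueue
    D->F: in-degree(F)=1, level(F)>=1
  process E: level=1
    E->B: in-degree(B)=0, level(B)=2, enqueue
    E->F: in-degree(F)=0, level(F)=2, enqueue
    E->G: in-degree(G)=1, level(G)>=2
  process B: level=2
  process F: level=2
    F->G: in-degree(G)=0, level(G)=3, enqueue
  process G: level=3
All levels: A:0, B:2, C:0, D:0, E:1, F:2, G:3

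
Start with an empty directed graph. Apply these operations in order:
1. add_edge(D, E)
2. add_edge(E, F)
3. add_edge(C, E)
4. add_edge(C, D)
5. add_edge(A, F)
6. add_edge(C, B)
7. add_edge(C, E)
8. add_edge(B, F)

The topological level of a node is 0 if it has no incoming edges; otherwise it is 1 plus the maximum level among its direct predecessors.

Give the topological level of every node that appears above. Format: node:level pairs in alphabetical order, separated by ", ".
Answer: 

Answer: A:0, B:1, C:0, D:1, E:2, F:3

Derivation:
Op 1: add_edge(D, E). Edges now: 1
Op 2: add_edge(E, F). Edges now: 2
Op 3: add_edge(C, E). Edges now: 3
Op 4: add_edge(C, D). Edges now: 4
Op 5: add_edge(A, F). Edges now: 5
Op 6: add_edge(C, B). Edges now: 6
Op 7: add_edge(C, E) (duplicate, no change). Edges now: 6
Op 8: add_edge(B, F). Edges now: 7
Compute levels (Kahn BFS):
  sources (in-degree 0): A, C
  process A: level=0
    A->F: in-degree(F)=2, level(F)>=1
  process C: level=0
    C->B: in-degree(B)=0, level(B)=1, enqueue
    C->D: in-degree(D)=0, level(D)=1, enqueue
    C->E: in-degree(E)=1, level(E)>=1
  process B: level=1
    B->F: in-degree(F)=1, level(F)>=2
  process D: level=1
    D->E: in-degree(E)=0, level(E)=2, enqueue
  process E: level=2
    E->F: in-degree(F)=0, level(F)=3, enqueue
  process F: level=3
All levels: A:0, B:1, C:0, D:1, E:2, F:3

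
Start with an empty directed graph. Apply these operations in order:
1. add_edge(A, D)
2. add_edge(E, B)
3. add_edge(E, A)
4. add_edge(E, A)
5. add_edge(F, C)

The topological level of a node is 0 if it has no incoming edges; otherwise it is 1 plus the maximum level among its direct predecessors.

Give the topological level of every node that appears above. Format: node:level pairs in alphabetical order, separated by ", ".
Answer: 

Answer: A:1, B:1, C:1, D:2, E:0, F:0

Derivation:
Op 1: add_edge(A, D). Edges now: 1
Op 2: add_edge(E, B). Edges now: 2
Op 3: add_edge(E, A). Edges now: 3
Op 4: add_edge(E, A) (duplicate, no change). Edges now: 3
Op 5: add_edge(F, C). Edges now: 4
Compute levels (Kahn BFS):
  sources (in-degree 0): E, F
  process E: level=0
    E->A: in-degree(A)=0, level(A)=1, enqueue
    E->B: in-degree(B)=0, level(B)=1, enqueue
  process F: level=0
    F->C: in-degree(C)=0, level(C)=1, enqueue
  process A: level=1
    A->D: in-degree(D)=0, level(D)=2, enqueue
  process B: level=1
  process C: level=1
  process D: level=2
All levels: A:1, B:1, C:1, D:2, E:0, F:0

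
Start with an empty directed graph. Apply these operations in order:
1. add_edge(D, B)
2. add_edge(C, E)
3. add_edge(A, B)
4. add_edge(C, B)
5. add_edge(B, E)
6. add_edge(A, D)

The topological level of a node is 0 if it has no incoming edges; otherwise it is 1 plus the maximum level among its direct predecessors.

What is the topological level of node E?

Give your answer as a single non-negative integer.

Op 1: add_edge(D, B). Edges now: 1
Op 2: add_edge(C, E). Edges now: 2
Op 3: add_edge(A, B). Edges now: 3
Op 4: add_edge(C, B). Edges now: 4
Op 5: add_edge(B, E). Edges now: 5
Op 6: add_edge(A, D). Edges now: 6
Compute levels (Kahn BFS):
  sources (in-degree 0): A, C
  process A: level=0
    A->B: in-degree(B)=2, level(B)>=1
    A->D: in-degree(D)=0, level(D)=1, enqueue
  process C: level=0
    C->B: in-degree(B)=1, level(B)>=1
    C->E: in-degree(E)=1, level(E)>=1
  process D: level=1
    D->B: in-degree(B)=0, level(B)=2, enqueue
  process B: level=2
    B->E: in-degree(E)=0, level(E)=3, enqueue
  process E: level=3
All levels: A:0, B:2, C:0, D:1, E:3
level(E) = 3

Answer: 3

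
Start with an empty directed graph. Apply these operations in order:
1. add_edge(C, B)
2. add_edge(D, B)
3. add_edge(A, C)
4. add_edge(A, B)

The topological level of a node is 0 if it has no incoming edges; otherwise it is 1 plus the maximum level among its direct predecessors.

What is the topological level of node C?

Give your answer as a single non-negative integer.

Op 1: add_edge(C, B). Edges now: 1
Op 2: add_edge(D, B). Edges now: 2
Op 3: add_edge(A, C). Edges now: 3
Op 4: add_edge(A, B). Edges now: 4
Compute levels (Kahn BFS):
  sources (in-degree 0): A, D
  process A: level=0
    A->B: in-degree(B)=2, level(B)>=1
    A->C: in-degree(C)=0, level(C)=1, enqueue
  process D: level=0
    D->B: in-degree(B)=1, level(B)>=1
  process C: level=1
    C->B: in-degree(B)=0, level(B)=2, enqueue
  process B: level=2
All levels: A:0, B:2, C:1, D:0
level(C) = 1

Answer: 1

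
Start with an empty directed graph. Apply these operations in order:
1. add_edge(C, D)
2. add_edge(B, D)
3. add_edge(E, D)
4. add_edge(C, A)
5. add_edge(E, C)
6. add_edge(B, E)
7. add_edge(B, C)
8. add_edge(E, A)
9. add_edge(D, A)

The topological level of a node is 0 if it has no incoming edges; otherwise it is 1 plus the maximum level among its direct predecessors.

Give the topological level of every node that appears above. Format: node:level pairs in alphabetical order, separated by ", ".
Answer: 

Answer: A:4, B:0, C:2, D:3, E:1

Derivation:
Op 1: add_edge(C, D). Edges now: 1
Op 2: add_edge(B, D). Edges now: 2
Op 3: add_edge(E, D). Edges now: 3
Op 4: add_edge(C, A). Edges now: 4
Op 5: add_edge(E, C). Edges now: 5
Op 6: add_edge(B, E). Edges now: 6
Op 7: add_edge(B, C). Edges now: 7
Op 8: add_edge(E, A). Edges now: 8
Op 9: add_edge(D, A). Edges now: 9
Compute levels (Kahn BFS):
  sources (in-degree 0): B
  process B: level=0
    B->C: in-degree(C)=1, level(C)>=1
    B->D: in-degree(D)=2, level(D)>=1
    B->E: in-degree(E)=0, level(E)=1, enqueue
  process E: level=1
    E->A: in-degree(A)=2, level(A)>=2
    E->C: in-degree(C)=0, level(C)=2, enqueue
    E->D: in-degree(D)=1, level(D)>=2
  process C: level=2
    C->A: in-degree(A)=1, level(A)>=3
    C->D: in-degree(D)=0, level(D)=3, enqueue
  process D: level=3
    D->A: in-degree(A)=0, level(A)=4, enqueue
  process A: level=4
All levels: A:4, B:0, C:2, D:3, E:1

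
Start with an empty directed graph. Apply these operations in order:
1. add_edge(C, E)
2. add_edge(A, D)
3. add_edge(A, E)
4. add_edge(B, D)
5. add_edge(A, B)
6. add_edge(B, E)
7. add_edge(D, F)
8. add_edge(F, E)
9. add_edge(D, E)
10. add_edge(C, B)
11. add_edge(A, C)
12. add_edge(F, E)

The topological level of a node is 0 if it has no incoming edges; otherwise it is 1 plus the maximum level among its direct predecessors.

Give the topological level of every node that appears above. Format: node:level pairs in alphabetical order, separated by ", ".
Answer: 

Answer: A:0, B:2, C:1, D:3, E:5, F:4

Derivation:
Op 1: add_edge(C, E). Edges now: 1
Op 2: add_edge(A, D). Edges now: 2
Op 3: add_edge(A, E). Edges now: 3
Op 4: add_edge(B, D). Edges now: 4
Op 5: add_edge(A, B). Edges now: 5
Op 6: add_edge(B, E). Edges now: 6
Op 7: add_edge(D, F). Edges now: 7
Op 8: add_edge(F, E). Edges now: 8
Op 9: add_edge(D, E). Edges now: 9
Op 10: add_edge(C, B). Edges now: 10
Op 11: add_edge(A, C). Edges now: 11
Op 12: add_edge(F, E) (duplicate, no change). Edges now: 11
Compute levels (Kahn BFS):
  sources (in-degree 0): A
  process A: level=0
    A->B: in-degree(B)=1, level(B)>=1
    A->C: in-degree(C)=0, level(C)=1, enqueue
    A->D: in-degree(D)=1, level(D)>=1
    A->E: in-degree(E)=4, level(E)>=1
  process C: level=1
    C->B: in-degree(B)=0, level(B)=2, enqueue
    C->E: in-degree(E)=3, level(E)>=2
  process B: level=2
    B->D: in-degree(D)=0, level(D)=3, enqueue
    B->E: in-degree(E)=2, level(E)>=3
  process D: level=3
    D->E: in-degree(E)=1, level(E)>=4
    D->F: in-degree(F)=0, level(F)=4, enqueue
  process F: level=4
    F->E: in-degree(E)=0, level(E)=5, enqueue
  process E: level=5
All levels: A:0, B:2, C:1, D:3, E:5, F:4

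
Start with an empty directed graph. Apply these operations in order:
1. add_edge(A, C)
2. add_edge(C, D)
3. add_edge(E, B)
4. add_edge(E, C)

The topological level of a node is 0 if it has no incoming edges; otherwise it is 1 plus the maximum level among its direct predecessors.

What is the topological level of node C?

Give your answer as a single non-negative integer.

Answer: 1

Derivation:
Op 1: add_edge(A, C). Edges now: 1
Op 2: add_edge(C, D). Edges now: 2
Op 3: add_edge(E, B). Edges now: 3
Op 4: add_edge(E, C). Edges now: 4
Compute levels (Kahn BFS):
  sources (in-degree 0): A, E
  process A: level=0
    A->C: in-degree(C)=1, level(C)>=1
  process E: level=0
    E->B: in-degree(B)=0, level(B)=1, enqueue
    E->C: in-degree(C)=0, level(C)=1, enqueue
  process B: level=1
  process C: level=1
    C->D: in-degree(D)=0, level(D)=2, enqueue
  process D: level=2
All levels: A:0, B:1, C:1, D:2, E:0
level(C) = 1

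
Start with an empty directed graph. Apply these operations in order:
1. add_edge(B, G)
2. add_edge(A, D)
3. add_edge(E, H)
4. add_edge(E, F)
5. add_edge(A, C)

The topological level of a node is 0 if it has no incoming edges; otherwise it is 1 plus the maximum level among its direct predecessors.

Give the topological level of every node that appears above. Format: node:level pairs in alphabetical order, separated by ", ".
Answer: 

Answer: A:0, B:0, C:1, D:1, E:0, F:1, G:1, H:1

Derivation:
Op 1: add_edge(B, G). Edges now: 1
Op 2: add_edge(A, D). Edges now: 2
Op 3: add_edge(E, H). Edges now: 3
Op 4: add_edge(E, F). Edges now: 4
Op 5: add_edge(A, C). Edges now: 5
Compute levels (Kahn BFS):
  sources (in-degree 0): A, B, E
  process A: level=0
    A->C: in-degree(C)=0, level(C)=1, enqueue
    A->D: in-degree(D)=0, level(D)=1, enqueue
  process B: level=0
    B->G: in-degree(G)=0, level(G)=1, enqueue
  process E: level=0
    E->F: in-degree(F)=0, level(F)=1, enqueue
    E->H: in-degree(H)=0, level(H)=1, enqueue
  process C: level=1
  process D: level=1
  process G: level=1
  process F: level=1
  process H: level=1
All levels: A:0, B:0, C:1, D:1, E:0, F:1, G:1, H:1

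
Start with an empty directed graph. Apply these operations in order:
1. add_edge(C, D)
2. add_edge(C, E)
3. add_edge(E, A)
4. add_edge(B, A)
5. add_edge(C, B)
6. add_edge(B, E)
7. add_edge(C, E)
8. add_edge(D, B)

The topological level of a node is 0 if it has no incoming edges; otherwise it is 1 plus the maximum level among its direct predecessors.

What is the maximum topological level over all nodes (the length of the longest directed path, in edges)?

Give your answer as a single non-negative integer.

Op 1: add_edge(C, D). Edges now: 1
Op 2: add_edge(C, E). Edges now: 2
Op 3: add_edge(E, A). Edges now: 3
Op 4: add_edge(B, A). Edges now: 4
Op 5: add_edge(C, B). Edges now: 5
Op 6: add_edge(B, E). Edges now: 6
Op 7: add_edge(C, E) (duplicate, no change). Edges now: 6
Op 8: add_edge(D, B). Edges now: 7
Compute levels (Kahn BFS):
  sources (in-degree 0): C
  process C: level=0
    C->B: in-degree(B)=1, level(B)>=1
    C->D: in-degree(D)=0, level(D)=1, enqueue
    C->E: in-degree(E)=1, level(E)>=1
  process D: level=1
    D->B: in-degree(B)=0, level(B)=2, enqueue
  process B: level=2
    B->A: in-degree(A)=1, level(A)>=3
    B->E: in-degree(E)=0, level(E)=3, enqueue
  process E: level=3
    E->A: in-degree(A)=0, level(A)=4, enqueue
  process A: level=4
All levels: A:4, B:2, C:0, D:1, E:3
max level = 4

Answer: 4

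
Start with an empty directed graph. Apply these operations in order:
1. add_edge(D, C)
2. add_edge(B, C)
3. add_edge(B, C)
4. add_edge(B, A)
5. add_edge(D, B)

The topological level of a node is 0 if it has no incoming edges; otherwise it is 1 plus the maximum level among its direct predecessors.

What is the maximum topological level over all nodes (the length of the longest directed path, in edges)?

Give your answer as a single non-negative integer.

Answer: 2

Derivation:
Op 1: add_edge(D, C). Edges now: 1
Op 2: add_edge(B, C). Edges now: 2
Op 3: add_edge(B, C) (duplicate, no change). Edges now: 2
Op 4: add_edge(B, A). Edges now: 3
Op 5: add_edge(D, B). Edges now: 4
Compute levels (Kahn BFS):
  sources (in-degree 0): D
  process D: level=0
    D->B: in-degree(B)=0, level(B)=1, enqueue
    D->C: in-degree(C)=1, level(C)>=1
  process B: level=1
    B->A: in-degree(A)=0, level(A)=2, enqueue
    B->C: in-degree(C)=0, level(C)=2, enqueue
  process A: level=2
  process C: level=2
All levels: A:2, B:1, C:2, D:0
max level = 2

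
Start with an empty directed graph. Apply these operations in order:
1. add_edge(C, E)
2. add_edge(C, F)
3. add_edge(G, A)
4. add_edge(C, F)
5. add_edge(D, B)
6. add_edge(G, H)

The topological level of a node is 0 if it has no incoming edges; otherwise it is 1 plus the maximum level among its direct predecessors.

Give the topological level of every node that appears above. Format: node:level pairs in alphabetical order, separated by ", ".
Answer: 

Answer: A:1, B:1, C:0, D:0, E:1, F:1, G:0, H:1

Derivation:
Op 1: add_edge(C, E). Edges now: 1
Op 2: add_edge(C, F). Edges now: 2
Op 3: add_edge(G, A). Edges now: 3
Op 4: add_edge(C, F) (duplicate, no change). Edges now: 3
Op 5: add_edge(D, B). Edges now: 4
Op 6: add_edge(G, H). Edges now: 5
Compute levels (Kahn BFS):
  sources (in-degree 0): C, D, G
  process C: level=0
    C->E: in-degree(E)=0, level(E)=1, enqueue
    C->F: in-degree(F)=0, level(F)=1, enqueue
  process D: level=0
    D->B: in-degree(B)=0, level(B)=1, enqueue
  process G: level=0
    G->A: in-degree(A)=0, level(A)=1, enqueue
    G->H: in-degree(H)=0, level(H)=1, enqueue
  process E: level=1
  process F: level=1
  process B: level=1
  process A: level=1
  process H: level=1
All levels: A:1, B:1, C:0, D:0, E:1, F:1, G:0, H:1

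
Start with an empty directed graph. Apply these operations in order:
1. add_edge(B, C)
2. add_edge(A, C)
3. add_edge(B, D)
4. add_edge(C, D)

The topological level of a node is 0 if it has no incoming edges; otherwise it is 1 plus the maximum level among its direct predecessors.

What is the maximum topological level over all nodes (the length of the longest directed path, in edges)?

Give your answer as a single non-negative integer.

Op 1: add_edge(B, C). Edges now: 1
Op 2: add_edge(A, C). Edges now: 2
Op 3: add_edge(B, D). Edges now: 3
Op 4: add_edge(C, D). Edges now: 4
Compute levels (Kahn BFS):
  sources (in-degree 0): A, B
  process A: level=0
    A->C: in-degree(C)=1, level(C)>=1
  process B: level=0
    B->C: in-degree(C)=0, level(C)=1, enqueue
    B->D: in-degree(D)=1, level(D)>=1
  process C: level=1
    C->D: in-degree(D)=0, level(D)=2, enqueue
  process D: level=2
All levels: A:0, B:0, C:1, D:2
max level = 2

Answer: 2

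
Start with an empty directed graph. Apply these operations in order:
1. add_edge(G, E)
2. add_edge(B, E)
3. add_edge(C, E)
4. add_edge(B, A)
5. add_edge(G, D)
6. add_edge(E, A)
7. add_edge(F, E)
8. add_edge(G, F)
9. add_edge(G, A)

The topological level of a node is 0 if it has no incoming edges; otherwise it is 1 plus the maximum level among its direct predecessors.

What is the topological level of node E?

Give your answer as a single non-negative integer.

Answer: 2

Derivation:
Op 1: add_edge(G, E). Edges now: 1
Op 2: add_edge(B, E). Edges now: 2
Op 3: add_edge(C, E). Edges now: 3
Op 4: add_edge(B, A). Edges now: 4
Op 5: add_edge(G, D). Edges now: 5
Op 6: add_edge(E, A). Edges now: 6
Op 7: add_edge(F, E). Edges now: 7
Op 8: add_edge(G, F). Edges now: 8
Op 9: add_edge(G, A). Edges now: 9
Compute levels (Kahn BFS):
  sources (in-degree 0): B, C, G
  process B: level=0
    B->A: in-degree(A)=2, level(A)>=1
    B->E: in-degree(E)=3, level(E)>=1
  process C: level=0
    C->E: in-degree(E)=2, level(E)>=1
  process G: level=0
    G->A: in-degree(A)=1, level(A)>=1
    G->D: in-degree(D)=0, level(D)=1, enqueue
    G->E: in-degree(E)=1, level(E)>=1
    G->F: in-degree(F)=0, level(F)=1, enqueue
  process D: level=1
  process F: level=1
    F->E: in-degree(E)=0, level(E)=2, enqueue
  process E: level=2
    E->A: in-degree(A)=0, level(A)=3, enqueue
  process A: level=3
All levels: A:3, B:0, C:0, D:1, E:2, F:1, G:0
level(E) = 2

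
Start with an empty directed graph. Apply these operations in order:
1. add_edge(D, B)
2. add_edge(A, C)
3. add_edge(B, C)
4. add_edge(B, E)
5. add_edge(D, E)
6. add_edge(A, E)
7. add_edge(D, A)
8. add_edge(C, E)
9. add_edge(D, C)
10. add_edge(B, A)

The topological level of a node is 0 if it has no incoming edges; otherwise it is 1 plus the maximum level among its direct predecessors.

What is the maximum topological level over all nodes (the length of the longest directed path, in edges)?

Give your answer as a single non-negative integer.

Answer: 4

Derivation:
Op 1: add_edge(D, B). Edges now: 1
Op 2: add_edge(A, C). Edges now: 2
Op 3: add_edge(B, C). Edges now: 3
Op 4: add_edge(B, E). Edges now: 4
Op 5: add_edge(D, E). Edges now: 5
Op 6: add_edge(A, E). Edges now: 6
Op 7: add_edge(D, A). Edges now: 7
Op 8: add_edge(C, E). Edges now: 8
Op 9: add_edge(D, C). Edges now: 9
Op 10: add_edge(B, A). Edges now: 10
Compute levels (Kahn BFS):
  sources (in-degree 0): D
  process D: level=0
    D->A: in-degree(A)=1, level(A)>=1
    D->B: in-degree(B)=0, level(B)=1, enqueue
    D->C: in-degree(C)=2, level(C)>=1
    D->E: in-degree(E)=3, level(E)>=1
  process B: level=1
    B->A: in-degree(A)=0, level(A)=2, enqueue
    B->C: in-degree(C)=1, level(C)>=2
    B->E: in-degree(E)=2, level(E)>=2
  process A: level=2
    A->C: in-degree(C)=0, level(C)=3, enqueue
    A->E: in-degree(E)=1, level(E)>=3
  process C: level=3
    C->E: in-degree(E)=0, level(E)=4, enqueue
  process E: level=4
All levels: A:2, B:1, C:3, D:0, E:4
max level = 4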